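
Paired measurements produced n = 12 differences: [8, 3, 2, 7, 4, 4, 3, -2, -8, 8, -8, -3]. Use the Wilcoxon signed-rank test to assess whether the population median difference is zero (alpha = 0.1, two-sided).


Step 1: Drop any zero differences (none here) and take |d_i|.
|d| = [8, 3, 2, 7, 4, 4, 3, 2, 8, 8, 8, 3]
Step 2: Midrank |d_i| (ties get averaged ranks).
ranks: |8|->10.5, |3|->4, |2|->1.5, |7|->8, |4|->6.5, |4|->6.5, |3|->4, |2|->1.5, |8|->10.5, |8|->10.5, |8|->10.5, |3|->4
Step 3: Attach original signs; sum ranks with positive sign and with negative sign.
W+ = 10.5 + 4 + 1.5 + 8 + 6.5 + 6.5 + 4 + 10.5 = 51.5
W- = 1.5 + 10.5 + 10.5 + 4 = 26.5
(Check: W+ + W- = 78 should equal n(n+1)/2 = 78.)
Step 4: Test statistic W = min(W+, W-) = 26.5.
Step 5: Ties in |d|, so use the tie-corrected normal approximation.
        E[W] = n(n+1)/4 = 12*13/4 = 39.
        Tie groups: |d|=2 (t=2), |d|=3 (t=3), |d|=4 (t=2), |d|=8 (t=4); sum(t^3 - t) = 96.
        Var[W] = n(n+1)(2n+1)/24 - sum(t^3-t)/48 = 3900/24 - 96/48 = 160.5.
        z = (W - E[W]) / sqrt(Var[W]) = (26.5 - 39) / 12.6689 = -0.9867.
        Two-sided p = 2*Phi(z) = 0.323804.
Step 6: alpha = 0.1. fail to reject H0.

W+ = 51.5, W- = 26.5, W = min = 26.5, p = 0.323804, fail to reject H0.


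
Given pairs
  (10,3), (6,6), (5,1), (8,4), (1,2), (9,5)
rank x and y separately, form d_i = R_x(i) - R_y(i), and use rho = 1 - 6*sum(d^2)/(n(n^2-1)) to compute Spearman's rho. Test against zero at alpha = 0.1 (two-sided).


Step 1: Rank x and y separately (midranks; no ties here).
rank(x): 10->6, 6->3, 5->2, 8->4, 1->1, 9->5
rank(y): 3->3, 6->6, 1->1, 4->4, 2->2, 5->5
Step 2: d_i = R_x(i) - R_y(i); compute d_i^2.
  (6-3)^2=9, (3-6)^2=9, (2-1)^2=1, (4-4)^2=0, (1-2)^2=1, (5-5)^2=0
sum(d^2) = 20.
Step 3: rho = 1 - 6*20 / (6*(6^2 - 1)) = 1 - 120/210 = 0.428571.
Step 4: Under H0, t = rho * sqrt((n-2)/(1-rho^2)) = 0.9487 ~ t(4).
Step 5: Two-sided p-value from the t-distribution with 4 df = 0.396501.
Step 6: alpha = 0.1. fail to reject H0.

rho = 0.4286, p = 0.396501, fail to reject H0 at alpha = 0.1.


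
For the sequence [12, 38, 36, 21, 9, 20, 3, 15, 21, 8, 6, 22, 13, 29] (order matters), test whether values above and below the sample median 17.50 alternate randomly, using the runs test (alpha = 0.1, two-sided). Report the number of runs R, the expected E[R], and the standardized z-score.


Step 1: Compute median = 17.50; label A = above, B = below.
Labels in order: BAAABABBABBABA  (n_A = 7, n_B = 7)
Step 2: Count runs R = 10.
Step 3: Under H0 (random ordering), E[R] = 2*n_A*n_B/(n_A+n_B) + 1 = 2*7*7/14 + 1 = 8.0000.
        Var[R] = 2*n_A*n_B*(2*n_A*n_B - n_A - n_B) / ((n_A+n_B)^2 * (n_A+n_B-1)) = 8232/2548 = 3.2308.
        SD[R] = 1.7974.
Step 4: Continuity-corrected z = (R - 0.5 - E[R]) / SD[R] = (10 - 0.5 - 8.0000) / 1.7974 = 0.8345.
Step 5: Two-sided p-value via normal approximation = 2*(1 - Phi(|z|)) = 0.403986.
Step 6: alpha = 0.1. fail to reject H0.

R = 10, z = 0.8345, p = 0.403986, fail to reject H0.


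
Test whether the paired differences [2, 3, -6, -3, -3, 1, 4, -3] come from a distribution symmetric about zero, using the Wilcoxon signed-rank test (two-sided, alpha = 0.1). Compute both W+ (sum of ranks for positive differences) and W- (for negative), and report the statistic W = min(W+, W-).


Step 1: Drop any zero differences (none here) and take |d_i|.
|d| = [2, 3, 6, 3, 3, 1, 4, 3]
Step 2: Midrank |d_i| (ties get averaged ranks).
ranks: |2|->2, |3|->4.5, |6|->8, |3|->4.5, |3|->4.5, |1|->1, |4|->7, |3|->4.5
Step 3: Attach original signs; sum ranks with positive sign and with negative sign.
W+ = 2 + 4.5 + 1 + 7 = 14.5
W- = 8 + 4.5 + 4.5 + 4.5 = 21.5
(Check: W+ + W- = 36 should equal n(n+1)/2 = 36.)
Step 4: Test statistic W = min(W+, W-) = 14.5.
Step 5: Ties in |d|, so use the tie-corrected normal approximation.
        E[W] = n(n+1)/4 = 8*9/4 = 18.
        Tie groups: |d|=3 (t=4); sum(t^3 - t) = 60.
        Var[W] = n(n+1)(2n+1)/24 - sum(t^3-t)/48 = 1224/24 - 60/48 = 49.75.
        z = (W - E[W]) / sqrt(Var[W]) = (14.5 - 18) / 7.0534 = -0.4962.
        Two-sided p = 2*Phi(z) = 0.619741.
Step 6: alpha = 0.1. fail to reject H0.

W+ = 14.5, W- = 21.5, W = min = 14.5, p = 0.619741, fail to reject H0.


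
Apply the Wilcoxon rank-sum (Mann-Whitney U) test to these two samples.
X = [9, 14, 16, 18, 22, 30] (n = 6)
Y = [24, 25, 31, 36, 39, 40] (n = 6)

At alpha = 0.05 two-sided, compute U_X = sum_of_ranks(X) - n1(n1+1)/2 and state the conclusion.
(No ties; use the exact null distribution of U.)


Step 1: Combine and sort all 12 observations; assign midranks.
sorted (value, group): (9,X), (14,X), (16,X), (18,X), (22,X), (24,Y), (25,Y), (30,X), (31,Y), (36,Y), (39,Y), (40,Y)
ranks: 9->1, 14->2, 16->3, 18->4, 22->5, 24->6, 25->7, 30->8, 31->9, 36->10, 39->11, 40->12
Step 2: Rank sum for X: R1 = 1 + 2 + 3 + 4 + 5 + 8 = 23.
Step 3: U_X = R1 - n1(n1+1)/2 = 23 - 6*7/2 = 23 - 21 = 2.
       U_Y = n1*n2 - U_X = 36 - 2 = 34.
Step 4: No ties, so the exact null distribution of U (based on enumerating the C(12,6) = 924 equally likely rank assignments) gives the two-sided p-value.
Step 5: p-value = 0.008658; compare to alpha = 0.05. reject H0.

U_X = 2, p = 0.008658, reject H0 at alpha = 0.05.


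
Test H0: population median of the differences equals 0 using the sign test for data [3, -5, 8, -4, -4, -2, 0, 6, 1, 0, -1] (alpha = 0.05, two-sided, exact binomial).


Step 1: Discard zero differences. Original n = 11; n_eff = number of nonzero differences = 9.
Nonzero differences (with sign): +3, -5, +8, -4, -4, -2, +6, +1, -1
Step 2: Count signs: positive = 4, negative = 5.
Step 3: Under H0: P(positive) = 0.5, so the number of positives S ~ Bin(9, 0.5).
Step 4: Two-sided exact p-value = sum of Bin(9,0.5) probabilities at or below the observed probability = 1.000000.
Step 5: alpha = 0.05. fail to reject H0.

n_eff = 9, pos = 4, neg = 5, p = 1.000000, fail to reject H0.


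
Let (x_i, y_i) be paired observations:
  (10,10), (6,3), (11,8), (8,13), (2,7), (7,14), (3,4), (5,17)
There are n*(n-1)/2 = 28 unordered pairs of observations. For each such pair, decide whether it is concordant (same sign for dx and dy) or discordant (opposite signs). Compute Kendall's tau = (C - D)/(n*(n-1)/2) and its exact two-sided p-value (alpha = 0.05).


Step 1: Enumerate the 28 unordered pairs (i,j) with i<j and classify each by sign(x_j-x_i) * sign(y_j-y_i).
  (1,2):dx=-4,dy=-7->C; (1,3):dx=+1,dy=-2->D; (1,4):dx=-2,dy=+3->D; (1,5):dx=-8,dy=-3->C
  (1,6):dx=-3,dy=+4->D; (1,7):dx=-7,dy=-6->C; (1,8):dx=-5,dy=+7->D; (2,3):dx=+5,dy=+5->C
  (2,4):dx=+2,dy=+10->C; (2,5):dx=-4,dy=+4->D; (2,6):dx=+1,dy=+11->C; (2,7):dx=-3,dy=+1->D
  (2,8):dx=-1,dy=+14->D; (3,4):dx=-3,dy=+5->D; (3,5):dx=-9,dy=-1->C; (3,6):dx=-4,dy=+6->D
  (3,7):dx=-8,dy=-4->C; (3,8):dx=-6,dy=+9->D; (4,5):dx=-6,dy=-6->C; (4,6):dx=-1,dy=+1->D
  (4,7):dx=-5,dy=-9->C; (4,8):dx=-3,dy=+4->D; (5,6):dx=+5,dy=+7->C; (5,7):dx=+1,dy=-3->D
  (5,8):dx=+3,dy=+10->C; (6,7):dx=-4,dy=-10->C; (6,8):dx=-2,dy=+3->D; (7,8):dx=+2,dy=+13->C
Step 2: C = 14, D = 14, total pairs = 28.
Step 3: tau = (C - D)/(n(n-1)/2) = (14 - 14)/28 = 0.000000.
Step 4: Exact two-sided p-value (enumerate n! = 40320 permutations of y under H0): p = 1.000000.
Step 5: alpha = 0.05. fail to reject H0.

tau_b = 0.0000 (C=14, D=14), p = 1.000000, fail to reject H0.


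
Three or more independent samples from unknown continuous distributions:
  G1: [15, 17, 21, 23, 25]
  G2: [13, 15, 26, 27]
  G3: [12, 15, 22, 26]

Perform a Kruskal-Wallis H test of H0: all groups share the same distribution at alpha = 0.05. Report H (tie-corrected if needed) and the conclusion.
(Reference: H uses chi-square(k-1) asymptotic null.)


Step 1: Combine all N = 13 observations and assign midranks.
sorted (value, group, rank): (12,G3,1), (13,G2,2), (15,G1,4), (15,G2,4), (15,G3,4), (17,G1,6), (21,G1,7), (22,G3,8), (23,G1,9), (25,G1,10), (26,G2,11.5), (26,G3,11.5), (27,G2,13)
Step 2: Sum ranks within each group.
R_1 = 36 (n_1 = 5)
R_2 = 30.5 (n_2 = 4)
R_3 = 24.5 (n_3 = 4)
Step 3: H = 12/(N(N+1)) * sum(R_i^2/n_i) - 3(N+1)
     = 12/(13*14) * (36^2/5 + 30.5^2/4 + 24.5^2/4) - 3*14
     = 0.065934 * 641.825 - 42
     = 0.318132.
Step 4: Ties present; correction factor C = 1 - 30/(13^3 - 13) = 0.986264. Corrected H = 0.318132 / 0.986264 = 0.322563.
Step 5: Under H0, H ~ chi^2(2); p-value = 0.851053.
Step 6: alpha = 0.05. fail to reject H0.

H = 0.3226, df = 2, p = 0.851053, fail to reject H0.


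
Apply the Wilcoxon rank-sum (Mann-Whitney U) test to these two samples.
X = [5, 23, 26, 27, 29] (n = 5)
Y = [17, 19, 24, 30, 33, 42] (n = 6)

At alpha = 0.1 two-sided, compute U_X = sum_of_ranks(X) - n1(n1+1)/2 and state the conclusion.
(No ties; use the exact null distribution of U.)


Step 1: Combine and sort all 11 observations; assign midranks.
sorted (value, group): (5,X), (17,Y), (19,Y), (23,X), (24,Y), (26,X), (27,X), (29,X), (30,Y), (33,Y), (42,Y)
ranks: 5->1, 17->2, 19->3, 23->4, 24->5, 26->6, 27->7, 29->8, 30->9, 33->10, 42->11
Step 2: Rank sum for X: R1 = 1 + 4 + 6 + 7 + 8 = 26.
Step 3: U_X = R1 - n1(n1+1)/2 = 26 - 5*6/2 = 26 - 15 = 11.
       U_Y = n1*n2 - U_X = 30 - 11 = 19.
Step 4: No ties, so the exact null distribution of U (based on enumerating the C(11,5) = 462 equally likely rank assignments) gives the two-sided p-value.
Step 5: p-value = 0.536797; compare to alpha = 0.1. fail to reject H0.

U_X = 11, p = 0.536797, fail to reject H0 at alpha = 0.1.


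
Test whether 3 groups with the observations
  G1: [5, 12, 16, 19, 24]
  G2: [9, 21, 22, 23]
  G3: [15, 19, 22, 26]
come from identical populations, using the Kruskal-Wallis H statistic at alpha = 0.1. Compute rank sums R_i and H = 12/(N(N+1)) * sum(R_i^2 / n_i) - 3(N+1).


Step 1: Combine all N = 13 observations and assign midranks.
sorted (value, group, rank): (5,G1,1), (9,G2,2), (12,G1,3), (15,G3,4), (16,G1,5), (19,G1,6.5), (19,G3,6.5), (21,G2,8), (22,G2,9.5), (22,G3,9.5), (23,G2,11), (24,G1,12), (26,G3,13)
Step 2: Sum ranks within each group.
R_1 = 27.5 (n_1 = 5)
R_2 = 30.5 (n_2 = 4)
R_3 = 33 (n_3 = 4)
Step 3: H = 12/(N(N+1)) * sum(R_i^2/n_i) - 3(N+1)
     = 12/(13*14) * (27.5^2/5 + 30.5^2/4 + 33^2/4) - 3*14
     = 0.065934 * 656.062 - 42
     = 1.256868.
Step 4: Ties present; correction factor C = 1 - 12/(13^3 - 13) = 0.994505. Corrected H = 1.256868 / 0.994505 = 1.263812.
Step 5: Under H0, H ~ chi^2(2); p-value = 0.531578.
Step 6: alpha = 0.1. fail to reject H0.

H = 1.2638, df = 2, p = 0.531578, fail to reject H0.


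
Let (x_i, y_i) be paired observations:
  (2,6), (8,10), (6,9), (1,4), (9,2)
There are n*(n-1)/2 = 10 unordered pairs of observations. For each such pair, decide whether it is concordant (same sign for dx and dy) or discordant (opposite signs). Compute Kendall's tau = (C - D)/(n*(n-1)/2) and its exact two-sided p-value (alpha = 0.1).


Step 1: Enumerate the 10 unordered pairs (i,j) with i<j and classify each by sign(x_j-x_i) * sign(y_j-y_i).
  (1,2):dx=+6,dy=+4->C; (1,3):dx=+4,dy=+3->C; (1,4):dx=-1,dy=-2->C; (1,5):dx=+7,dy=-4->D
  (2,3):dx=-2,dy=-1->C; (2,4):dx=-7,dy=-6->C; (2,5):dx=+1,dy=-8->D; (3,4):dx=-5,dy=-5->C
  (3,5):dx=+3,dy=-7->D; (4,5):dx=+8,dy=-2->D
Step 2: C = 6, D = 4, total pairs = 10.
Step 3: tau = (C - D)/(n(n-1)/2) = (6 - 4)/10 = 0.200000.
Step 4: Exact two-sided p-value (enumerate n! = 120 permutations of y under H0): p = 0.816667.
Step 5: alpha = 0.1. fail to reject H0.

tau_b = 0.2000 (C=6, D=4), p = 0.816667, fail to reject H0.


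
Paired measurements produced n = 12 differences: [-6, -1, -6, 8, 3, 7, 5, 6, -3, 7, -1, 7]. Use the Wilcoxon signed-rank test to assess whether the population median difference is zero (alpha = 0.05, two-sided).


Step 1: Drop any zero differences (none here) and take |d_i|.
|d| = [6, 1, 6, 8, 3, 7, 5, 6, 3, 7, 1, 7]
Step 2: Midrank |d_i| (ties get averaged ranks).
ranks: |6|->7, |1|->1.5, |6|->7, |8|->12, |3|->3.5, |7|->10, |5|->5, |6|->7, |3|->3.5, |7|->10, |1|->1.5, |7|->10
Step 3: Attach original signs; sum ranks with positive sign and with negative sign.
W+ = 12 + 3.5 + 10 + 5 + 7 + 10 + 10 = 57.5
W- = 7 + 1.5 + 7 + 3.5 + 1.5 = 20.5
(Check: W+ + W- = 78 should equal n(n+1)/2 = 78.)
Step 4: Test statistic W = min(W+, W-) = 20.5.
Step 5: Ties in |d|, so use the tie-corrected normal approximation.
        E[W] = n(n+1)/4 = 12*13/4 = 39.
        Tie groups: |d|=1 (t=2), |d|=3 (t=2), |d|=6 (t=3), |d|=7 (t=3); sum(t^3 - t) = 60.
        Var[W] = n(n+1)(2n+1)/24 - sum(t^3-t)/48 = 3900/24 - 60/48 = 161.25.
        z = (W - E[W]) / sqrt(Var[W]) = (20.5 - 39) / 12.6984 = -1.4569.
        Two-sided p = 2*Phi(z) = 0.145151.
Step 6: alpha = 0.05. fail to reject H0.

W+ = 57.5, W- = 20.5, W = min = 20.5, p = 0.145151, fail to reject H0.


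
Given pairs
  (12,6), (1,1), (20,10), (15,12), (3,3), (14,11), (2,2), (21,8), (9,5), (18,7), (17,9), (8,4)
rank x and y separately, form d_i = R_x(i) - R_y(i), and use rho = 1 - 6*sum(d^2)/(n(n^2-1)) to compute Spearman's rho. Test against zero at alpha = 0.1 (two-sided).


Step 1: Rank x and y separately (midranks; no ties here).
rank(x): 12->6, 1->1, 20->11, 15->8, 3->3, 14->7, 2->2, 21->12, 9->5, 18->10, 17->9, 8->4
rank(y): 6->6, 1->1, 10->10, 12->12, 3->3, 11->11, 2->2, 8->8, 5->5, 7->7, 9->9, 4->4
Step 2: d_i = R_x(i) - R_y(i); compute d_i^2.
  (6-6)^2=0, (1-1)^2=0, (11-10)^2=1, (8-12)^2=16, (3-3)^2=0, (7-11)^2=16, (2-2)^2=0, (12-8)^2=16, (5-5)^2=0, (10-7)^2=9, (9-9)^2=0, (4-4)^2=0
sum(d^2) = 58.
Step 3: rho = 1 - 6*58 / (12*(12^2 - 1)) = 1 - 348/1716 = 0.797203.
Step 4: Under H0, t = rho * sqrt((n-2)/(1-rho^2)) = 4.1758 ~ t(10).
Step 5: Two-sided p-value from the t-distribution with 10 df = 0.001900.
Step 6: alpha = 0.1. reject H0.

rho = 0.7972, p = 0.001900, reject H0 at alpha = 0.1.


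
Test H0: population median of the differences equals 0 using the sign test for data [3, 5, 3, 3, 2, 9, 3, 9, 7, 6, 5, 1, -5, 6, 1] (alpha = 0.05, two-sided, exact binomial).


Step 1: Discard zero differences. Original n = 15; n_eff = number of nonzero differences = 15.
Nonzero differences (with sign): +3, +5, +3, +3, +2, +9, +3, +9, +7, +6, +5, +1, -5, +6, +1
Step 2: Count signs: positive = 14, negative = 1.
Step 3: Under H0: P(positive) = 0.5, so the number of positives S ~ Bin(15, 0.5).
Step 4: Two-sided exact p-value = sum of Bin(15,0.5) probabilities at or below the observed probability = 0.000977.
Step 5: alpha = 0.05. reject H0.

n_eff = 15, pos = 14, neg = 1, p = 0.000977, reject H0.


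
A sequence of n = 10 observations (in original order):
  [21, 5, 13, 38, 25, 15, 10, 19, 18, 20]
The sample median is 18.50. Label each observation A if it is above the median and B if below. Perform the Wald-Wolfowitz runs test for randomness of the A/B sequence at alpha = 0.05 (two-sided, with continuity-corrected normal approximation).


Step 1: Compute median = 18.50; label A = above, B = below.
Labels in order: ABBAABBABA  (n_A = 5, n_B = 5)
Step 2: Count runs R = 7.
Step 3: Under H0 (random ordering), E[R] = 2*n_A*n_B/(n_A+n_B) + 1 = 2*5*5/10 + 1 = 6.0000.
        Var[R] = 2*n_A*n_B*(2*n_A*n_B - n_A - n_B) / ((n_A+n_B)^2 * (n_A+n_B-1)) = 2000/900 = 2.2222.
        SD[R] = 1.4907.
Step 4: Continuity-corrected z = (R - 0.5 - E[R]) / SD[R] = (7 - 0.5 - 6.0000) / 1.4907 = 0.3354.
Step 5: Two-sided p-value via normal approximation = 2*(1 - Phi(|z|)) = 0.737316.
Step 6: alpha = 0.05. fail to reject H0.

R = 7, z = 0.3354, p = 0.737316, fail to reject H0.


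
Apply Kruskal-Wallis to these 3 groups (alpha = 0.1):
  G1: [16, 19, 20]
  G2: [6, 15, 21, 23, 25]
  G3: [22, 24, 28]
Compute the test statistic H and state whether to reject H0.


Step 1: Combine all N = 11 observations and assign midranks.
sorted (value, group, rank): (6,G2,1), (15,G2,2), (16,G1,3), (19,G1,4), (20,G1,5), (21,G2,6), (22,G3,7), (23,G2,8), (24,G3,9), (25,G2,10), (28,G3,11)
Step 2: Sum ranks within each group.
R_1 = 12 (n_1 = 3)
R_2 = 27 (n_2 = 5)
R_3 = 27 (n_3 = 3)
Step 3: H = 12/(N(N+1)) * sum(R_i^2/n_i) - 3(N+1)
     = 12/(11*12) * (12^2/3 + 27^2/5 + 27^2/3) - 3*12
     = 0.090909 * 436.8 - 36
     = 3.709091.
Step 4: No ties, so H is used without correction.
Step 5: Under H0, H ~ chi^2(2); p-value = 0.156524.
Step 6: alpha = 0.1. fail to reject H0.

H = 3.7091, df = 2, p = 0.156524, fail to reject H0.


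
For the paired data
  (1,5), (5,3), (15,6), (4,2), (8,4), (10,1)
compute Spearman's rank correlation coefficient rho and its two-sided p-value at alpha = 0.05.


Step 1: Rank x and y separately (midranks; no ties here).
rank(x): 1->1, 5->3, 15->6, 4->2, 8->4, 10->5
rank(y): 5->5, 3->3, 6->6, 2->2, 4->4, 1->1
Step 2: d_i = R_x(i) - R_y(i); compute d_i^2.
  (1-5)^2=16, (3-3)^2=0, (6-6)^2=0, (2-2)^2=0, (4-4)^2=0, (5-1)^2=16
sum(d^2) = 32.
Step 3: rho = 1 - 6*32 / (6*(6^2 - 1)) = 1 - 192/210 = 0.085714.
Step 4: Under H0, t = rho * sqrt((n-2)/(1-rho^2)) = 0.1721 ~ t(4).
Step 5: Two-sided p-value from the t-distribution with 4 df = 0.871743.
Step 6: alpha = 0.05. fail to reject H0.

rho = 0.0857, p = 0.871743, fail to reject H0 at alpha = 0.05.


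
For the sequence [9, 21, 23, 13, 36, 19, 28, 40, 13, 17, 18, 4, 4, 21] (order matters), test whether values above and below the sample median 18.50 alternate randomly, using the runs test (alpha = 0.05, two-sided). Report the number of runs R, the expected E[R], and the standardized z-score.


Step 1: Compute median = 18.50; label A = above, B = below.
Labels in order: BAABAAAABBBBBA  (n_A = 7, n_B = 7)
Step 2: Count runs R = 6.
Step 3: Under H0 (random ordering), E[R] = 2*n_A*n_B/(n_A+n_B) + 1 = 2*7*7/14 + 1 = 8.0000.
        Var[R] = 2*n_A*n_B*(2*n_A*n_B - n_A - n_B) / ((n_A+n_B)^2 * (n_A+n_B-1)) = 8232/2548 = 3.2308.
        SD[R] = 1.7974.
Step 4: Continuity-corrected z = (R + 0.5 - E[R]) / SD[R] = (6 + 0.5 - 8.0000) / 1.7974 = -0.8345.
Step 5: Two-sided p-value via normal approximation = 2*(1 - Phi(|z|)) = 0.403986.
Step 6: alpha = 0.05. fail to reject H0.

R = 6, z = -0.8345, p = 0.403986, fail to reject H0.


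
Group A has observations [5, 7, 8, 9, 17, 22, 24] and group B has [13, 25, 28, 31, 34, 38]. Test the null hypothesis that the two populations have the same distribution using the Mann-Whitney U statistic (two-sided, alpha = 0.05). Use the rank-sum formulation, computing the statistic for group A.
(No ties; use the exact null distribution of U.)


Step 1: Combine and sort all 13 observations; assign midranks.
sorted (value, group): (5,X), (7,X), (8,X), (9,X), (13,Y), (17,X), (22,X), (24,X), (25,Y), (28,Y), (31,Y), (34,Y), (38,Y)
ranks: 5->1, 7->2, 8->3, 9->4, 13->5, 17->6, 22->7, 24->8, 25->9, 28->10, 31->11, 34->12, 38->13
Step 2: Rank sum for X: R1 = 1 + 2 + 3 + 4 + 6 + 7 + 8 = 31.
Step 3: U_X = R1 - n1(n1+1)/2 = 31 - 7*8/2 = 31 - 28 = 3.
       U_Y = n1*n2 - U_X = 42 - 3 = 39.
Step 4: No ties, so the exact null distribution of U (based on enumerating the C(13,7) = 1716 equally likely rank assignments) gives the two-sided p-value.
Step 5: p-value = 0.008159; compare to alpha = 0.05. reject H0.

U_X = 3, p = 0.008159, reject H0 at alpha = 0.05.


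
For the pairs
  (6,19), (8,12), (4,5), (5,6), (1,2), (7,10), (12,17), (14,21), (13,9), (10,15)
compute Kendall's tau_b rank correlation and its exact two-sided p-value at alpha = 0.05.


Step 1: Enumerate the 45 unordered pairs (i,j) with i<j and classify each by sign(x_j-x_i) * sign(y_j-y_i).
  (1,2):dx=+2,dy=-7->D; (1,3):dx=-2,dy=-14->C; (1,4):dx=-1,dy=-13->C; (1,5):dx=-5,dy=-17->C
  (1,6):dx=+1,dy=-9->D; (1,7):dx=+6,dy=-2->D; (1,8):dx=+8,dy=+2->C; (1,9):dx=+7,dy=-10->D
  (1,10):dx=+4,dy=-4->D; (2,3):dx=-4,dy=-7->C; (2,4):dx=-3,dy=-6->C; (2,5):dx=-7,dy=-10->C
  (2,6):dx=-1,dy=-2->C; (2,7):dx=+4,dy=+5->C; (2,8):dx=+6,dy=+9->C; (2,9):dx=+5,dy=-3->D
  (2,10):dx=+2,dy=+3->C; (3,4):dx=+1,dy=+1->C; (3,5):dx=-3,dy=-3->C; (3,6):dx=+3,dy=+5->C
  (3,7):dx=+8,dy=+12->C; (3,8):dx=+10,dy=+16->C; (3,9):dx=+9,dy=+4->C; (3,10):dx=+6,dy=+10->C
  (4,5):dx=-4,dy=-4->C; (4,6):dx=+2,dy=+4->C; (4,7):dx=+7,dy=+11->C; (4,8):dx=+9,dy=+15->C
  (4,9):dx=+8,dy=+3->C; (4,10):dx=+5,dy=+9->C; (5,6):dx=+6,dy=+8->C; (5,7):dx=+11,dy=+15->C
  (5,8):dx=+13,dy=+19->C; (5,9):dx=+12,dy=+7->C; (5,10):dx=+9,dy=+13->C; (6,7):dx=+5,dy=+7->C
  (6,8):dx=+7,dy=+11->C; (6,9):dx=+6,dy=-1->D; (6,10):dx=+3,dy=+5->C; (7,8):dx=+2,dy=+4->C
  (7,9):dx=+1,dy=-8->D; (7,10):dx=-2,dy=-2->C; (8,9):dx=-1,dy=-12->C; (8,10):dx=-4,dy=-6->C
  (9,10):dx=-3,dy=+6->D
Step 2: C = 36, D = 9, total pairs = 45.
Step 3: tau = (C - D)/(n(n-1)/2) = (36 - 9)/45 = 0.600000.
Step 4: Exact two-sided p-value (enumerate n! = 3628800 permutations of y under H0): p = 0.016666.
Step 5: alpha = 0.05. reject H0.

tau_b = 0.6000 (C=36, D=9), p = 0.016666, reject H0.


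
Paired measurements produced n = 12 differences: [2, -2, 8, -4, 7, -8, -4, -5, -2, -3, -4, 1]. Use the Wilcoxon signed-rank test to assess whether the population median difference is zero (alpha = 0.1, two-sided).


Step 1: Drop any zero differences (none here) and take |d_i|.
|d| = [2, 2, 8, 4, 7, 8, 4, 5, 2, 3, 4, 1]
Step 2: Midrank |d_i| (ties get averaged ranks).
ranks: |2|->3, |2|->3, |8|->11.5, |4|->7, |7|->10, |8|->11.5, |4|->7, |5|->9, |2|->3, |3|->5, |4|->7, |1|->1
Step 3: Attach original signs; sum ranks with positive sign and with negative sign.
W+ = 3 + 11.5 + 10 + 1 = 25.5
W- = 3 + 7 + 11.5 + 7 + 9 + 3 + 5 + 7 = 52.5
(Check: W+ + W- = 78 should equal n(n+1)/2 = 78.)
Step 4: Test statistic W = min(W+, W-) = 25.5.
Step 5: Ties in |d|, so use the tie-corrected normal approximation.
        E[W] = n(n+1)/4 = 12*13/4 = 39.
        Tie groups: |d|=2 (t=3), |d|=4 (t=3), |d|=8 (t=2); sum(t^3 - t) = 54.
        Var[W] = n(n+1)(2n+1)/24 - sum(t^3-t)/48 = 3900/24 - 54/48 = 161.375.
        z = (W - E[W]) / sqrt(Var[W]) = (25.5 - 39) / 12.7033 = -1.0627.
        Two-sided p = 2*Phi(z) = 0.287913.
Step 6: alpha = 0.1. fail to reject H0.

W+ = 25.5, W- = 52.5, W = min = 25.5, p = 0.287913, fail to reject H0.


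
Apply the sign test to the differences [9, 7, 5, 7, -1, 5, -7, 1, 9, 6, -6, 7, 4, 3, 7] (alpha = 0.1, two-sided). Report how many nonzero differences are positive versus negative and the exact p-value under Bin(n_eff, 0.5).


Step 1: Discard zero differences. Original n = 15; n_eff = number of nonzero differences = 15.
Nonzero differences (with sign): +9, +7, +5, +7, -1, +5, -7, +1, +9, +6, -6, +7, +4, +3, +7
Step 2: Count signs: positive = 12, negative = 3.
Step 3: Under H0: P(positive) = 0.5, so the number of positives S ~ Bin(15, 0.5).
Step 4: Two-sided exact p-value = sum of Bin(15,0.5) probabilities at or below the observed probability = 0.035156.
Step 5: alpha = 0.1. reject H0.

n_eff = 15, pos = 12, neg = 3, p = 0.035156, reject H0.


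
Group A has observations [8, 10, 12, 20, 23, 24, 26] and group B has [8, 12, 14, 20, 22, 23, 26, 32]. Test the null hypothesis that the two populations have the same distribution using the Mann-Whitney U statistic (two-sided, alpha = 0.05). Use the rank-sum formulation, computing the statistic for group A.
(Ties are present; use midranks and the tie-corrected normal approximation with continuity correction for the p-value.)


Step 1: Combine and sort all 15 observations; assign midranks.
sorted (value, group): (8,X), (8,Y), (10,X), (12,X), (12,Y), (14,Y), (20,X), (20,Y), (22,Y), (23,X), (23,Y), (24,X), (26,X), (26,Y), (32,Y)
ranks: 8->1.5, 8->1.5, 10->3, 12->4.5, 12->4.5, 14->6, 20->7.5, 20->7.5, 22->9, 23->10.5, 23->10.5, 24->12, 26->13.5, 26->13.5, 32->15
Step 2: Rank sum for X: R1 = 1.5 + 3 + 4.5 + 7.5 + 10.5 + 12 + 13.5 = 52.5.
Step 3: U_X = R1 - n1(n1+1)/2 = 52.5 - 7*8/2 = 52.5 - 28 = 24.5.
       U_Y = n1*n2 - U_X = 56 - 24.5 = 31.5.
Step 4: Ties are present, so use the tie-corrected normal approximation (with continuity correction) for the p-value.
Step 5: p-value = 0.727282; compare to alpha = 0.05. fail to reject H0.

U_X = 24.5, p = 0.727282, fail to reject H0 at alpha = 0.05.


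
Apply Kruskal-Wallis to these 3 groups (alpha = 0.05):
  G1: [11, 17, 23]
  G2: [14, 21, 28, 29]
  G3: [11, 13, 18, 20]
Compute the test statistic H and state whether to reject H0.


Step 1: Combine all N = 11 observations and assign midranks.
sorted (value, group, rank): (11,G1,1.5), (11,G3,1.5), (13,G3,3), (14,G2,4), (17,G1,5), (18,G3,6), (20,G3,7), (21,G2,8), (23,G1,9), (28,G2,10), (29,G2,11)
Step 2: Sum ranks within each group.
R_1 = 15.5 (n_1 = 3)
R_2 = 33 (n_2 = 4)
R_3 = 17.5 (n_3 = 4)
Step 3: H = 12/(N(N+1)) * sum(R_i^2/n_i) - 3(N+1)
     = 12/(11*12) * (15.5^2/3 + 33^2/4 + 17.5^2/4) - 3*12
     = 0.090909 * 428.896 - 36
     = 2.990530.
Step 4: Ties present; correction factor C = 1 - 6/(11^3 - 11) = 0.995455. Corrected H = 2.990530 / 0.995455 = 3.004186.
Step 5: Under H0, H ~ chi^2(2); p-value = 0.222664.
Step 6: alpha = 0.05. fail to reject H0.

H = 3.0042, df = 2, p = 0.222664, fail to reject H0.


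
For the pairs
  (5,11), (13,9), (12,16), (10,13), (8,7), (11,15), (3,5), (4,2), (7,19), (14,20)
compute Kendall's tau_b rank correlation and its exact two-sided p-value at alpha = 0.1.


Step 1: Enumerate the 45 unordered pairs (i,j) with i<j and classify each by sign(x_j-x_i) * sign(y_j-y_i).
  (1,2):dx=+8,dy=-2->D; (1,3):dx=+7,dy=+5->C; (1,4):dx=+5,dy=+2->C; (1,5):dx=+3,dy=-4->D
  (1,6):dx=+6,dy=+4->C; (1,7):dx=-2,dy=-6->C; (1,8):dx=-1,dy=-9->C; (1,9):dx=+2,dy=+8->C
  (1,10):dx=+9,dy=+9->C; (2,3):dx=-1,dy=+7->D; (2,4):dx=-3,dy=+4->D; (2,5):dx=-5,dy=-2->C
  (2,6):dx=-2,dy=+6->D; (2,7):dx=-10,dy=-4->C; (2,8):dx=-9,dy=-7->C; (2,9):dx=-6,dy=+10->D
  (2,10):dx=+1,dy=+11->C; (3,4):dx=-2,dy=-3->C; (3,5):dx=-4,dy=-9->C; (3,6):dx=-1,dy=-1->C
  (3,7):dx=-9,dy=-11->C; (3,8):dx=-8,dy=-14->C; (3,9):dx=-5,dy=+3->D; (3,10):dx=+2,dy=+4->C
  (4,5):dx=-2,dy=-6->C; (4,6):dx=+1,dy=+2->C; (4,7):dx=-7,dy=-8->C; (4,8):dx=-6,dy=-11->C
  (4,9):dx=-3,dy=+6->D; (4,10):dx=+4,dy=+7->C; (5,6):dx=+3,dy=+8->C; (5,7):dx=-5,dy=-2->C
  (5,8):dx=-4,dy=-5->C; (5,9):dx=-1,dy=+12->D; (5,10):dx=+6,dy=+13->C; (6,7):dx=-8,dy=-10->C
  (6,8):dx=-7,dy=-13->C; (6,9):dx=-4,dy=+4->D; (6,10):dx=+3,dy=+5->C; (7,8):dx=+1,dy=-3->D
  (7,9):dx=+4,dy=+14->C; (7,10):dx=+11,dy=+15->C; (8,9):dx=+3,dy=+17->C; (8,10):dx=+10,dy=+18->C
  (9,10):dx=+7,dy=+1->C
Step 2: C = 34, D = 11, total pairs = 45.
Step 3: tau = (C - D)/(n(n-1)/2) = (34 - 11)/45 = 0.511111.
Step 4: Exact two-sided p-value (enumerate n! = 3628800 permutations of y under H0): p = 0.046623.
Step 5: alpha = 0.1. reject H0.

tau_b = 0.5111 (C=34, D=11), p = 0.046623, reject H0.


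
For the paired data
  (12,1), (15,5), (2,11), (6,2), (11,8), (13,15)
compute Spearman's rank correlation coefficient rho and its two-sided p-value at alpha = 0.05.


Step 1: Rank x and y separately (midranks; no ties here).
rank(x): 12->4, 15->6, 2->1, 6->2, 11->3, 13->5
rank(y): 1->1, 5->3, 11->5, 2->2, 8->4, 15->6
Step 2: d_i = R_x(i) - R_y(i); compute d_i^2.
  (4-1)^2=9, (6-3)^2=9, (1-5)^2=16, (2-2)^2=0, (3-4)^2=1, (5-6)^2=1
sum(d^2) = 36.
Step 3: rho = 1 - 6*36 / (6*(6^2 - 1)) = 1 - 216/210 = -0.028571.
Step 4: Under H0, t = rho * sqrt((n-2)/(1-rho^2)) = -0.0572 ~ t(4).
Step 5: Two-sided p-value from the t-distribution with 4 df = 0.957155.
Step 6: alpha = 0.05. fail to reject H0.

rho = -0.0286, p = 0.957155, fail to reject H0 at alpha = 0.05.


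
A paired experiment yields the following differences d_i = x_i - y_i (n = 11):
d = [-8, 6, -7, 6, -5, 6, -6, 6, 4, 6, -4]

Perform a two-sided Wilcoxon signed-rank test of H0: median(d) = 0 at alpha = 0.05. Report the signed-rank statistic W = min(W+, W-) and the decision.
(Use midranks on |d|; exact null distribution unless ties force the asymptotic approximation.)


Step 1: Drop any zero differences (none here) and take |d_i|.
|d| = [8, 6, 7, 6, 5, 6, 6, 6, 4, 6, 4]
Step 2: Midrank |d_i| (ties get averaged ranks).
ranks: |8|->11, |6|->6.5, |7|->10, |6|->6.5, |5|->3, |6|->6.5, |6|->6.5, |6|->6.5, |4|->1.5, |6|->6.5, |4|->1.5
Step 3: Attach original signs; sum ranks with positive sign and with negative sign.
W+ = 6.5 + 6.5 + 6.5 + 6.5 + 1.5 + 6.5 = 34
W- = 11 + 10 + 3 + 6.5 + 1.5 = 32
(Check: W+ + W- = 66 should equal n(n+1)/2 = 66.)
Step 4: Test statistic W = min(W+, W-) = 32.
Step 5: Ties in |d|, so use the tie-corrected normal approximation.
        E[W] = n(n+1)/4 = 11*12/4 = 33.
        Tie groups: |d|=4 (t=2), |d|=6 (t=6); sum(t^3 - t) = 216.
        Var[W] = n(n+1)(2n+1)/24 - sum(t^3-t)/48 = 3036/24 - 216/48 = 122.
        z = (W - E[W]) / sqrt(Var[W]) = (32 - 33) / 11.0454 = -0.0905.
        Two-sided p = 2*Phi(z) = 0.927861.
Step 6: alpha = 0.05. fail to reject H0.

W+ = 34, W- = 32, W = min = 32, p = 0.927861, fail to reject H0.


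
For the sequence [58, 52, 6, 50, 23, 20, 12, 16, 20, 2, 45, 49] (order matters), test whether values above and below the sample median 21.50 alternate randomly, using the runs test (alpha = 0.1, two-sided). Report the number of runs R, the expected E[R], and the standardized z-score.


Step 1: Compute median = 21.50; label A = above, B = below.
Labels in order: AABAABBBBBAA  (n_A = 6, n_B = 6)
Step 2: Count runs R = 5.
Step 3: Under H0 (random ordering), E[R] = 2*n_A*n_B/(n_A+n_B) + 1 = 2*6*6/12 + 1 = 7.0000.
        Var[R] = 2*n_A*n_B*(2*n_A*n_B - n_A - n_B) / ((n_A+n_B)^2 * (n_A+n_B-1)) = 4320/1584 = 2.7273.
        SD[R] = 1.6514.
Step 4: Continuity-corrected z = (R + 0.5 - E[R]) / SD[R] = (5 + 0.5 - 7.0000) / 1.6514 = -0.9083.
Step 5: Two-sided p-value via normal approximation = 2*(1 - Phi(|z|)) = 0.363722.
Step 6: alpha = 0.1. fail to reject H0.

R = 5, z = -0.9083, p = 0.363722, fail to reject H0.


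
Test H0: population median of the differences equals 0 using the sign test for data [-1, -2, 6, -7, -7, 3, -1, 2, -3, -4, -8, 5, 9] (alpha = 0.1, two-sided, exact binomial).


Step 1: Discard zero differences. Original n = 13; n_eff = number of nonzero differences = 13.
Nonzero differences (with sign): -1, -2, +6, -7, -7, +3, -1, +2, -3, -4, -8, +5, +9
Step 2: Count signs: positive = 5, negative = 8.
Step 3: Under H0: P(positive) = 0.5, so the number of positives S ~ Bin(13, 0.5).
Step 4: Two-sided exact p-value = sum of Bin(13,0.5) probabilities at or below the observed probability = 0.581055.
Step 5: alpha = 0.1. fail to reject H0.

n_eff = 13, pos = 5, neg = 8, p = 0.581055, fail to reject H0.


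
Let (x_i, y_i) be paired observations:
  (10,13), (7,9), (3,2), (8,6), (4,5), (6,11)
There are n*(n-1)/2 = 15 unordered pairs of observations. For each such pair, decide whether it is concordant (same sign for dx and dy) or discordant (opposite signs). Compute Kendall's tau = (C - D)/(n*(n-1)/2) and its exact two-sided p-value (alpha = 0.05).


Step 1: Enumerate the 15 unordered pairs (i,j) with i<j and classify each by sign(x_j-x_i) * sign(y_j-y_i).
  (1,2):dx=-3,dy=-4->C; (1,3):dx=-7,dy=-11->C; (1,4):dx=-2,dy=-7->C; (1,5):dx=-6,dy=-8->C
  (1,6):dx=-4,dy=-2->C; (2,3):dx=-4,dy=-7->C; (2,4):dx=+1,dy=-3->D; (2,5):dx=-3,dy=-4->C
  (2,6):dx=-1,dy=+2->D; (3,4):dx=+5,dy=+4->C; (3,5):dx=+1,dy=+3->C; (3,6):dx=+3,dy=+9->C
  (4,5):dx=-4,dy=-1->C; (4,6):dx=-2,dy=+5->D; (5,6):dx=+2,dy=+6->C
Step 2: C = 12, D = 3, total pairs = 15.
Step 3: tau = (C - D)/(n(n-1)/2) = (12 - 3)/15 = 0.600000.
Step 4: Exact two-sided p-value (enumerate n! = 720 permutations of y under H0): p = 0.136111.
Step 5: alpha = 0.05. fail to reject H0.

tau_b = 0.6000 (C=12, D=3), p = 0.136111, fail to reject H0.


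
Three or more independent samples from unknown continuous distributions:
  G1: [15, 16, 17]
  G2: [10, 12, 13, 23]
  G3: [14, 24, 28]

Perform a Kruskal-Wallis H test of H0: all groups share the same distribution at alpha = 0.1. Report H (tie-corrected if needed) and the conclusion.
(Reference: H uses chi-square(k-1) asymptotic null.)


Step 1: Combine all N = 10 observations and assign midranks.
sorted (value, group, rank): (10,G2,1), (12,G2,2), (13,G2,3), (14,G3,4), (15,G1,5), (16,G1,6), (17,G1,7), (23,G2,8), (24,G3,9), (28,G3,10)
Step 2: Sum ranks within each group.
R_1 = 18 (n_1 = 3)
R_2 = 14 (n_2 = 4)
R_3 = 23 (n_3 = 3)
Step 3: H = 12/(N(N+1)) * sum(R_i^2/n_i) - 3(N+1)
     = 12/(10*11) * (18^2/3 + 14^2/4 + 23^2/3) - 3*11
     = 0.109091 * 333.333 - 33
     = 3.363636.
Step 4: No ties, so H is used without correction.
Step 5: Under H0, H ~ chi^2(2); p-value = 0.186035.
Step 6: alpha = 0.1. fail to reject H0.

H = 3.3636, df = 2, p = 0.186035, fail to reject H0.


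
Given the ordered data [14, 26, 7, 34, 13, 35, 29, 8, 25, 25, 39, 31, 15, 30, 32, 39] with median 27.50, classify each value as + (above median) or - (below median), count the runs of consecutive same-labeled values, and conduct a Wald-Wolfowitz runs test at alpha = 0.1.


Step 1: Compute median = 27.50; label A = above, B = below.
Labels in order: BBBABAABBBAABAAA  (n_A = 8, n_B = 8)
Step 2: Count runs R = 8.
Step 3: Under H0 (random ordering), E[R] = 2*n_A*n_B/(n_A+n_B) + 1 = 2*8*8/16 + 1 = 9.0000.
        Var[R] = 2*n_A*n_B*(2*n_A*n_B - n_A - n_B) / ((n_A+n_B)^2 * (n_A+n_B-1)) = 14336/3840 = 3.7333.
        SD[R] = 1.9322.
Step 4: Continuity-corrected z = (R + 0.5 - E[R]) / SD[R] = (8 + 0.5 - 9.0000) / 1.9322 = -0.2588.
Step 5: Two-sided p-value via normal approximation = 2*(1 - Phi(|z|)) = 0.795809.
Step 6: alpha = 0.1. fail to reject H0.

R = 8, z = -0.2588, p = 0.795809, fail to reject H0.


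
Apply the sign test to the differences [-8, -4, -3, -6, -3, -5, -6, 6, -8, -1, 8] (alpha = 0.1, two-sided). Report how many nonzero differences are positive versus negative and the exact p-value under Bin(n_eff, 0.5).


Step 1: Discard zero differences. Original n = 11; n_eff = number of nonzero differences = 11.
Nonzero differences (with sign): -8, -4, -3, -6, -3, -5, -6, +6, -8, -1, +8
Step 2: Count signs: positive = 2, negative = 9.
Step 3: Under H0: P(positive) = 0.5, so the number of positives S ~ Bin(11, 0.5).
Step 4: Two-sided exact p-value = sum of Bin(11,0.5) probabilities at or below the observed probability = 0.065430.
Step 5: alpha = 0.1. reject H0.

n_eff = 11, pos = 2, neg = 9, p = 0.065430, reject H0.


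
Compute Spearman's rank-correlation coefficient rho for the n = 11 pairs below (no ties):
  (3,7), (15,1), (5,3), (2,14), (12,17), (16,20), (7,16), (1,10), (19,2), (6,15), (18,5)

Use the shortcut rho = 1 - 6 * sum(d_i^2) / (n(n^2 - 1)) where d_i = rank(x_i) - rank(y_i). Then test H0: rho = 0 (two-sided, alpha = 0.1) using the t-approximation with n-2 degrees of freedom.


Step 1: Rank x and y separately (midranks; no ties here).
rank(x): 3->3, 15->8, 5->4, 2->2, 12->7, 16->9, 7->6, 1->1, 19->11, 6->5, 18->10
rank(y): 7->5, 1->1, 3->3, 14->7, 17->10, 20->11, 16->9, 10->6, 2->2, 15->8, 5->4
Step 2: d_i = R_x(i) - R_y(i); compute d_i^2.
  (3-5)^2=4, (8-1)^2=49, (4-3)^2=1, (2-7)^2=25, (7-10)^2=9, (9-11)^2=4, (6-9)^2=9, (1-6)^2=25, (11-2)^2=81, (5-8)^2=9, (10-4)^2=36
sum(d^2) = 252.
Step 3: rho = 1 - 6*252 / (11*(11^2 - 1)) = 1 - 1512/1320 = -0.145455.
Step 4: Under H0, t = rho * sqrt((n-2)/(1-rho^2)) = -0.4411 ~ t(9).
Step 5: Two-sided p-value from the t-distribution with 9 df = 0.669579.
Step 6: alpha = 0.1. fail to reject H0.

rho = -0.1455, p = 0.669579, fail to reject H0 at alpha = 0.1.


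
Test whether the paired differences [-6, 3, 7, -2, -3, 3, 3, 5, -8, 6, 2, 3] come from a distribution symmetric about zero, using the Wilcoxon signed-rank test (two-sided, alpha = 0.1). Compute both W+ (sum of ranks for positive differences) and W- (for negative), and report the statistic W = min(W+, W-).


Step 1: Drop any zero differences (none here) and take |d_i|.
|d| = [6, 3, 7, 2, 3, 3, 3, 5, 8, 6, 2, 3]
Step 2: Midrank |d_i| (ties get averaged ranks).
ranks: |6|->9.5, |3|->5, |7|->11, |2|->1.5, |3|->5, |3|->5, |3|->5, |5|->8, |8|->12, |6|->9.5, |2|->1.5, |3|->5
Step 3: Attach original signs; sum ranks with positive sign and with negative sign.
W+ = 5 + 11 + 5 + 5 + 8 + 9.5 + 1.5 + 5 = 50
W- = 9.5 + 1.5 + 5 + 12 = 28
(Check: W+ + W- = 78 should equal n(n+1)/2 = 78.)
Step 4: Test statistic W = min(W+, W-) = 28.
Step 5: Ties in |d|, so use the tie-corrected normal approximation.
        E[W] = n(n+1)/4 = 12*13/4 = 39.
        Tie groups: |d|=2 (t=2), |d|=3 (t=5), |d|=6 (t=2); sum(t^3 - t) = 132.
        Var[W] = n(n+1)(2n+1)/24 - sum(t^3-t)/48 = 3900/24 - 132/48 = 159.75.
        z = (W - E[W]) / sqrt(Var[W]) = (28 - 39) / 12.6392 = -0.8703.
        Two-sided p = 2*Phi(z) = 0.384133.
Step 6: alpha = 0.1. fail to reject H0.

W+ = 50, W- = 28, W = min = 28, p = 0.384133, fail to reject H0.


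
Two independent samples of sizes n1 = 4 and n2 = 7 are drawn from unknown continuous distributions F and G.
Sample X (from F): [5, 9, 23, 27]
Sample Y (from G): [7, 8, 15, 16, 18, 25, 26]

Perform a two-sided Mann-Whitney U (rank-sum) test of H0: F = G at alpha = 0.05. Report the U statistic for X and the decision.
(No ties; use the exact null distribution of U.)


Step 1: Combine and sort all 11 observations; assign midranks.
sorted (value, group): (5,X), (7,Y), (8,Y), (9,X), (15,Y), (16,Y), (18,Y), (23,X), (25,Y), (26,Y), (27,X)
ranks: 5->1, 7->2, 8->3, 9->4, 15->5, 16->6, 18->7, 23->8, 25->9, 26->10, 27->11
Step 2: Rank sum for X: R1 = 1 + 4 + 8 + 11 = 24.
Step 3: U_X = R1 - n1(n1+1)/2 = 24 - 4*5/2 = 24 - 10 = 14.
       U_Y = n1*n2 - U_X = 28 - 14 = 14.
Step 4: No ties, so the exact null distribution of U (based on enumerating the C(11,4) = 330 equally likely rank assignments) gives the two-sided p-value.
Step 5: p-value = 1.000000; compare to alpha = 0.05. fail to reject H0.

U_X = 14, p = 1.000000, fail to reject H0 at alpha = 0.05.


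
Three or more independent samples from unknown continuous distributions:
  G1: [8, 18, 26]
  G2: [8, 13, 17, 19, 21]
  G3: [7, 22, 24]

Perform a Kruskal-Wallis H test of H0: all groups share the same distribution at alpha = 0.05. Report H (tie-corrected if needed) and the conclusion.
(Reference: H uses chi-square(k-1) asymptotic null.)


Step 1: Combine all N = 11 observations and assign midranks.
sorted (value, group, rank): (7,G3,1), (8,G1,2.5), (8,G2,2.5), (13,G2,4), (17,G2,5), (18,G1,6), (19,G2,7), (21,G2,8), (22,G3,9), (24,G3,10), (26,G1,11)
Step 2: Sum ranks within each group.
R_1 = 19.5 (n_1 = 3)
R_2 = 26.5 (n_2 = 5)
R_3 = 20 (n_3 = 3)
Step 3: H = 12/(N(N+1)) * sum(R_i^2/n_i) - 3(N+1)
     = 12/(11*12) * (19.5^2/3 + 26.5^2/5 + 20^2/3) - 3*12
     = 0.090909 * 400.533 - 36
     = 0.412121.
Step 4: Ties present; correction factor C = 1 - 6/(11^3 - 11) = 0.995455. Corrected H = 0.412121 / 0.995455 = 0.414003.
Step 5: Under H0, H ~ chi^2(2); p-value = 0.813018.
Step 6: alpha = 0.05. fail to reject H0.

H = 0.4140, df = 2, p = 0.813018, fail to reject H0.


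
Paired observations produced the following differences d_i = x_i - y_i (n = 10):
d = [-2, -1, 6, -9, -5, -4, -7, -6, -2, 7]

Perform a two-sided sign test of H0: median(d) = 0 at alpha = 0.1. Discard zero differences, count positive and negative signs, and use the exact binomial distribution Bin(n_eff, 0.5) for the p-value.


Step 1: Discard zero differences. Original n = 10; n_eff = number of nonzero differences = 10.
Nonzero differences (with sign): -2, -1, +6, -9, -5, -4, -7, -6, -2, +7
Step 2: Count signs: positive = 2, negative = 8.
Step 3: Under H0: P(positive) = 0.5, so the number of positives S ~ Bin(10, 0.5).
Step 4: Two-sided exact p-value = sum of Bin(10,0.5) probabilities at or below the observed probability = 0.109375.
Step 5: alpha = 0.1. fail to reject H0.

n_eff = 10, pos = 2, neg = 8, p = 0.109375, fail to reject H0.


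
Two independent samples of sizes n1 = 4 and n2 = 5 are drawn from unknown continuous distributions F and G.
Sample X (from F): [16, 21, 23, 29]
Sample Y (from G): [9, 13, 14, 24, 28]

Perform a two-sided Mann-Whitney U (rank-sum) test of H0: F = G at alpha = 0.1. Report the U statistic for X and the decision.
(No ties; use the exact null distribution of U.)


Step 1: Combine and sort all 9 observations; assign midranks.
sorted (value, group): (9,Y), (13,Y), (14,Y), (16,X), (21,X), (23,X), (24,Y), (28,Y), (29,X)
ranks: 9->1, 13->2, 14->3, 16->4, 21->5, 23->6, 24->7, 28->8, 29->9
Step 2: Rank sum for X: R1 = 4 + 5 + 6 + 9 = 24.
Step 3: U_X = R1 - n1(n1+1)/2 = 24 - 4*5/2 = 24 - 10 = 14.
       U_Y = n1*n2 - U_X = 20 - 14 = 6.
Step 4: No ties, so the exact null distribution of U (based on enumerating the C(9,4) = 126 equally likely rank assignments) gives the two-sided p-value.
Step 5: p-value = 0.412698; compare to alpha = 0.1. fail to reject H0.

U_X = 14, p = 0.412698, fail to reject H0 at alpha = 0.1.


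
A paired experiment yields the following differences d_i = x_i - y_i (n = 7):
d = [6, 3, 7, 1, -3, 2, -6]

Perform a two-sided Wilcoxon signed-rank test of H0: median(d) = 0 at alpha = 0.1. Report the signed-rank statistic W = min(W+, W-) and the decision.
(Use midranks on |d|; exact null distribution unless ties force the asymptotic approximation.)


Step 1: Drop any zero differences (none here) and take |d_i|.
|d| = [6, 3, 7, 1, 3, 2, 6]
Step 2: Midrank |d_i| (ties get averaged ranks).
ranks: |6|->5.5, |3|->3.5, |7|->7, |1|->1, |3|->3.5, |2|->2, |6|->5.5
Step 3: Attach original signs; sum ranks with positive sign and with negative sign.
W+ = 5.5 + 3.5 + 7 + 1 + 2 = 19
W- = 3.5 + 5.5 = 9
(Check: W+ + W- = 28 should equal n(n+1)/2 = 28.)
Step 4: Test statistic W = min(W+, W-) = 9.
Step 5: Ties in |d|, so use the tie-corrected normal approximation.
        E[W] = n(n+1)/4 = 7*8/4 = 14.
        Tie groups: |d|=3 (t=2), |d|=6 (t=2); sum(t^3 - t) = 12.
        Var[W] = n(n+1)(2n+1)/24 - sum(t^3-t)/48 = 840/24 - 12/48 = 34.75.
        z = (W - E[W]) / sqrt(Var[W]) = (9 - 14) / 5.8949 = -0.8482.
        Two-sided p = 2*Phi(z) = 0.396333.
Step 6: alpha = 0.1. fail to reject H0.

W+ = 19, W- = 9, W = min = 9, p = 0.396333, fail to reject H0.
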